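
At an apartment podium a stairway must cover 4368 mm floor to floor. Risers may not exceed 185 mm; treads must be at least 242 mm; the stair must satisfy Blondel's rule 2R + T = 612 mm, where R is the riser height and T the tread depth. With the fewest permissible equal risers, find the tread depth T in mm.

At most 185 each: 4368/185 = 23.61, giving 24 risers.
R = 4368 ÷ 24 = 182 mm.
Tread T = 612 − 2 × 182 = 248 mm (≥ 242 mm).

248 mm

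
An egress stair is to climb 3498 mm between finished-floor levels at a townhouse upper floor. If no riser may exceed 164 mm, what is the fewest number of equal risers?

3498 / 164 = 21.33, so 22 risers are needed.

22 risers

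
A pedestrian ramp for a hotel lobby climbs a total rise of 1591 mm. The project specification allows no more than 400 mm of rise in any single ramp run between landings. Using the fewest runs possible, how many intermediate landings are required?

At most 400 each: 1591/400 = 3.98, giving 4 ramp runs.
4 runs are separated by 3 intermediate landings.

3 intermediate landings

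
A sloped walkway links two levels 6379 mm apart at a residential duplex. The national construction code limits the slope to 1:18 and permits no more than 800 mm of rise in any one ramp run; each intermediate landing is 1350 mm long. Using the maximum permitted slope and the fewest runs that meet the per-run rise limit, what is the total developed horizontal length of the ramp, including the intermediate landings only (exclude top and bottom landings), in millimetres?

6379 / 800 = 7.97, so 8 ramp runs are needed. That means 7 intermediate landings.
Horizontal run for 6379 mm of rise at 1:18 is 6379 × 18 = 114822 mm.
Intermediate landings: 7 × 1350 = 9450 mm.
Total developed length = 114822 + 9450 = 124272 mm.

124272 mm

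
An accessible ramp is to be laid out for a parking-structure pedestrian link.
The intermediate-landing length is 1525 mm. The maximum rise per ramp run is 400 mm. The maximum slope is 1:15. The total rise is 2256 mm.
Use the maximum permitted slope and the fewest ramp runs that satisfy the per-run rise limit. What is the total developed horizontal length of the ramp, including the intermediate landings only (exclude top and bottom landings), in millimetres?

41465 mm

2256 / 400 = 5.640 → round up to 6 ramp runs. That means 5 intermediate landings.
Ramp run (horizontal) at 1:15: 2256 × 15 = 33840 mm.
5 intermediate landings contribute 5 × 1525 = 7625 mm.
Developed length = 33840 + 7625 = 41465 mm.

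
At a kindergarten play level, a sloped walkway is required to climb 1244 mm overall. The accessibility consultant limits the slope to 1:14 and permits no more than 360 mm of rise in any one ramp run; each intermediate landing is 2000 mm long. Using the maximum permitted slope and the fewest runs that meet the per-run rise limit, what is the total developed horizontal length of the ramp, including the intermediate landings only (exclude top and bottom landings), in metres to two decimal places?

23.42 m

1244 / 360 = 3.456 → round up to 4 ramp runs. That means 3 intermediate landings.
Horizontal run for 1244 mm of rise at 1:14 is 1244 × 14 = 17416 mm.
Intermediate landings: 3 × 2000 = 6000 mm.
Developed length = 17416 + 6000 = 23416 mm.
= 23.42 m.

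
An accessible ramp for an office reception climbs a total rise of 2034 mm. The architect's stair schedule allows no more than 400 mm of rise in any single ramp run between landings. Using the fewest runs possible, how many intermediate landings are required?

5 intermediate landings

2034 / 400 = 5.085 → round up to 6 ramp runs.
6 runs are separated by 5 intermediate landings.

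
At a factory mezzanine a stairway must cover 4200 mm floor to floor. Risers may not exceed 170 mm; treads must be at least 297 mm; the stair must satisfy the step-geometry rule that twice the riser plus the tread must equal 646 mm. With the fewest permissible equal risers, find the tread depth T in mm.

4200 / 170 = 24.71, so 25 risers are needed.
R = 4200 ÷ 25 = 168 mm.
Tread T = 646 − 2 × 168 = 310 mm (≥ 297 mm).

310 mm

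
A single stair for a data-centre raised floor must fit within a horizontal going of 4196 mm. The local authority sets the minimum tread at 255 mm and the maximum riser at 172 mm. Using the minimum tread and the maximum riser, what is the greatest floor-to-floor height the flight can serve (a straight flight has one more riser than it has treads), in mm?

2924 mm

4196 / 255 = 16.45, so 16 treads fit.
Risers = treads + 1 = 17.
Maximum height = 17 × 172 = 2924 mm.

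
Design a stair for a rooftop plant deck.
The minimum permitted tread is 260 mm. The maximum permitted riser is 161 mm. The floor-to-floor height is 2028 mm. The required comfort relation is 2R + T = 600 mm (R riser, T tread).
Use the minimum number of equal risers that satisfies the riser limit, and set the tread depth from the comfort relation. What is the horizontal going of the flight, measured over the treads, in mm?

3456 mm

At most 161 each: 2028/161 = 12.60, giving 13 risers.
Riser R = 2028 / 13 = 156 mm, within the 161 mm limit.
From 2R + T = 600: T = 600 − 312 = 288 mm.
13 risers give 12 treads; going = 12 × 288 = 3456 mm.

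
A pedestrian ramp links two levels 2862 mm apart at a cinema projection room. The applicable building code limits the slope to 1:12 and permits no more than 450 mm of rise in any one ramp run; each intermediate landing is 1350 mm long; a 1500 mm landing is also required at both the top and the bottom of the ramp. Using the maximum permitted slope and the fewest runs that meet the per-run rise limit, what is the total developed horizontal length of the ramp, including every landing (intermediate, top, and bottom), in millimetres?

45444 mm

2862 / 450 = 6.36, so 7 ramp runs are needed. That means 6 intermediate landings.
Horizontal run for 2862 mm of rise at 1:12 is 2862 × 12 = 34344 mm.
Intermediate landings: 6 × 1350 = 8100 mm.
Top and bottom landings: 2 × 1500 = 3000 mm.
Total = 34344 + 8100 + 3000 = 45444 mm.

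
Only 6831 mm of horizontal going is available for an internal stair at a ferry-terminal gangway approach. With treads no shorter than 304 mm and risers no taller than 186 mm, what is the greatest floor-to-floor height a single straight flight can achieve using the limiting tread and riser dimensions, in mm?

6831 / 304 = 22.47, so 22 treads fit.
Risers = treads + 1 = 23.
Maximum height = 23 × 186 = 4278 mm.

4278 mm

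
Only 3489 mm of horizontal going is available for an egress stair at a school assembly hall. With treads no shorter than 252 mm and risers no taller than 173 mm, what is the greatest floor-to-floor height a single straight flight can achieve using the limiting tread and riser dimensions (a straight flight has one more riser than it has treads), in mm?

2422 mm

Treads that fit: ⌊3489 / 252⌋ = 13.
Risers = treads + 1 = 14.
Maximum height = 14 × 173 = 2422 mm.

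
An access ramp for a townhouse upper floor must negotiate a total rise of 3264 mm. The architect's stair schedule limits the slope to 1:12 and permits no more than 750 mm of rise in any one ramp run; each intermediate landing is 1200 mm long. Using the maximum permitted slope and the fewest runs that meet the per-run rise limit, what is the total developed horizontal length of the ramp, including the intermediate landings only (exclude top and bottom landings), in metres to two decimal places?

⌈3264/750⌉ = 5 ramp runs. That means 4 intermediate landings.
Horizontal run for 3264 mm of rise at 1:12 is 3264 × 12 = 39168 mm.
4 intermediate landings contribute 4 × 1200 = 4800 mm.
Total developed length = 39168 + 4800 = 43968 mm.
= 43.97 m.

43.97 m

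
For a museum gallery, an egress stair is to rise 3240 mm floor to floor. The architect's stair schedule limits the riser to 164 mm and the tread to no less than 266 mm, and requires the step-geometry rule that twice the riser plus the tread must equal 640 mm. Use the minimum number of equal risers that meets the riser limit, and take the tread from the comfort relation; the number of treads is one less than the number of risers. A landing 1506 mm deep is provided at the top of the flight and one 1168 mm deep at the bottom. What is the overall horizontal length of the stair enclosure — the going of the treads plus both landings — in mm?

8678 mm

⌈3240/164⌉ = 20 risers.
Each riser is 3240/20 = 162 mm (≤ 164 mm).
T = 640 − 2·162 = 316 mm, which satisfies the 266 mm minimum.
Treads = 20 − 1 = 19; going = 19 × 316 = 6004 mm.
Add landings: 6004 + 1506 + 1168 = 8678 mm.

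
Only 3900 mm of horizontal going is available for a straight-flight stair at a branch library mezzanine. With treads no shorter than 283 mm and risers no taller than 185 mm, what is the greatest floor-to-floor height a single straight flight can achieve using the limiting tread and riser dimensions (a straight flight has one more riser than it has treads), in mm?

2590 mm

3900 / 283 = 13.78, so 13 treads fit.
Risers = treads + 1 = 14.
Maximum height = 14 × 185 = 2590 mm.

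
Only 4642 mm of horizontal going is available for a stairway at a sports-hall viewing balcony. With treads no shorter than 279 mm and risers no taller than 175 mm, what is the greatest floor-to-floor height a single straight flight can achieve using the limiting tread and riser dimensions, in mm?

4642 / 279 = 16.64, so 16 treads fit.
Risers = treads + 1 = 17.
Maximum height = 17 × 175 = 2975 mm.

2975 mm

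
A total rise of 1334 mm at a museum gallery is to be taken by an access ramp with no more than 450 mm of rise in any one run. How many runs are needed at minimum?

3 runs

1334 / 450 = 2.964 → round up to 3 ramp runs.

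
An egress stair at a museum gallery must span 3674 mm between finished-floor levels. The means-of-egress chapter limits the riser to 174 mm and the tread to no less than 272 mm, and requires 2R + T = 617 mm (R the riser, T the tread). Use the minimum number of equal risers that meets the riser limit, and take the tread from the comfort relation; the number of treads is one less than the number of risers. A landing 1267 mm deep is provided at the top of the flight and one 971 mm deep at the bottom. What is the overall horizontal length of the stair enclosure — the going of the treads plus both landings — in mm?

⌈3674/174⌉ = 22 risers.
Each riser is 3674/22 = 167 mm (≤ 174 mm).
From 2R + T = 617: T = 617 − 334 = 283 mm.
22 risers give 21 treads; going = 21 × 283 = 5943 mm.
Enclosure = 5943 + 1267 + 971 = 8181 mm.

8181 mm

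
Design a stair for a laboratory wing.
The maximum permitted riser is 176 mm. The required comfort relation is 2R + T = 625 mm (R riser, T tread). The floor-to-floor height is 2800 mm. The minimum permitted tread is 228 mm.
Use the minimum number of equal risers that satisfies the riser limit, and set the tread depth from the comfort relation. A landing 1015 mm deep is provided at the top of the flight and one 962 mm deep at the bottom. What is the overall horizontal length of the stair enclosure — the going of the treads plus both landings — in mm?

6102 mm

At most 176 each: 2800/176 = 15.91, giving 16 risers.
Riser R = 2800 / 16 = 175 mm, within the 176 mm limit.
From 2R + T = 625: T = 625 − 350 = 275 mm.
16 risers give 15 treads; going = 15 × 275 = 4125 mm.
Add landings: 4125 + 1015 + 962 = 6102 mm.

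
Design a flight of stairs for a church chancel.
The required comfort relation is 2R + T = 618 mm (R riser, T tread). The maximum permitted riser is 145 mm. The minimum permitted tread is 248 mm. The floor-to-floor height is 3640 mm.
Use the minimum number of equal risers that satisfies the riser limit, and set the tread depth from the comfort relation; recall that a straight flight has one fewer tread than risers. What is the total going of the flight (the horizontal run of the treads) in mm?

8450 mm

⌈3640/145⌉ = 26 risers.
Each riser is 3640/26 = 140 mm (≤ 145 mm).
Tread T = 618 − 2 × 140 = 338 mm (≥ 248 mm).
26 risers give 25 treads; going = 25 × 338 = 8450 mm.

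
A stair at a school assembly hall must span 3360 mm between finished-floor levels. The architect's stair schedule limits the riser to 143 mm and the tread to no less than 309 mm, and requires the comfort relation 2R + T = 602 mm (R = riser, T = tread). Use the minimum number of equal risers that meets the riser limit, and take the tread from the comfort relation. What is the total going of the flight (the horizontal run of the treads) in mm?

3360 / 143 = 23.50, so 24 risers are needed.
Each riser is 3360/24 = 140 mm (≤ 143 mm).
Tread T = 602 − 2 × 140 = 322 mm (≥ 309 mm).
Treads = 24 − 1 = 23; going = 23 × 322 = 7406 mm.

7406 mm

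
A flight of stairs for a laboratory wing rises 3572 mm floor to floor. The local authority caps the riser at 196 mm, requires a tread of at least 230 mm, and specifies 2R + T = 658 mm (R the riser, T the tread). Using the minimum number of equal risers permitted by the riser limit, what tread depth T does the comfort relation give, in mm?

282 mm

⌈3572/196⌉ = 19 risers.
R = 3572 ÷ 19 = 188 mm.
From 2R + T = 658: T = 658 − 376 = 282 mm.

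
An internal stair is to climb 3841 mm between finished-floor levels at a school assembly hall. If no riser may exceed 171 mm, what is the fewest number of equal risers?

At most 171 each: 3841/171 = 22.46, giving 23 risers.

23 risers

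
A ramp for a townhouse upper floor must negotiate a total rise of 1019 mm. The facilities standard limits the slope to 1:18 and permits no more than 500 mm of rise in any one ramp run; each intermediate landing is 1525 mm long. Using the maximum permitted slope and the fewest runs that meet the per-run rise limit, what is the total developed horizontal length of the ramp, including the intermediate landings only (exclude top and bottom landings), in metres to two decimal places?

1019 / 500 = 2.04, so 3 ramp runs are needed. That means 2 intermediate landings.
Horizontal run for 1019 mm of rise at 1:18 is 1019 × 18 = 18342 mm.
2 intermediate landings contribute 2 × 1525 = 3050 mm.
Total developed length = 18342 + 3050 = 21392 mm.
= 21.39 m.

21.39 m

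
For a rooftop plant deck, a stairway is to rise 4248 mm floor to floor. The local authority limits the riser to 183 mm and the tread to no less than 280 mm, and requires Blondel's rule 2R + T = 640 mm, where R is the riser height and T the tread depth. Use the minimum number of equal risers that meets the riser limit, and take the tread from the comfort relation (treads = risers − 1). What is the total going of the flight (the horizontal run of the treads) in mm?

6578 mm

4248 / 183 = 23.213 → round up to 24 risers.
R = 4248 ÷ 24 = 177 mm.
From 2R + T = 640: T = 640 − 354 = 286 mm.
Going = (24 − 1) × 286 = 6578 mm.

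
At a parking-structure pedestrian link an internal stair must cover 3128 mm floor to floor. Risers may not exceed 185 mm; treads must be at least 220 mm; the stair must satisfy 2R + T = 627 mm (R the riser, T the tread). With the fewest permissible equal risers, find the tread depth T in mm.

⌈3128/185⌉ = 17 risers.
Each riser is 3128/17 = 184 mm (≤ 185 mm).
T = 627 − 2·184 = 259 mm, which satisfies the 220 mm minimum.

259 mm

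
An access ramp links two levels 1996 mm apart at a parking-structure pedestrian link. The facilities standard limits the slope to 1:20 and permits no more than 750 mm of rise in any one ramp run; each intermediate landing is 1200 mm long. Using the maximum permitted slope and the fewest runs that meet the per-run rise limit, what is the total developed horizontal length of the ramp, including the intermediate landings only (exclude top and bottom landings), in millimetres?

42320 mm

At most 750 each: 1996/750 = 2.66, giving 3 ramp runs. That means 2 intermediate landings.
Horizontal run for 1996 mm of rise at 1:20 is 1996 × 20 = 39920 mm.
Intermediate landings: 2 × 1200 = 2400 mm.
Developed length = 39920 + 2400 = 42320 mm.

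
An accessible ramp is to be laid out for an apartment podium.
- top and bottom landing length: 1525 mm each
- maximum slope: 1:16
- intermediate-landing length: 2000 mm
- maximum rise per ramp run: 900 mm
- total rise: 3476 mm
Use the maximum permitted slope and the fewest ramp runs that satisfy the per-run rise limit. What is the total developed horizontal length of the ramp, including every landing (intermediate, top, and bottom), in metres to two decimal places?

64.67 m

⌈3476/900⌉ = 4 ramp runs. That means 3 intermediate landings.
Ramp run (horizontal) at 1:16: 3476 × 16 = 55616 mm.
3 intermediate landings contribute 3 × 2000 = 6000 mm.
Top and bottom landings: 2 × 1525 = 3050 mm.
Total = 55616 + 6000 + 3050 = 64666 mm.
= 64.67 m.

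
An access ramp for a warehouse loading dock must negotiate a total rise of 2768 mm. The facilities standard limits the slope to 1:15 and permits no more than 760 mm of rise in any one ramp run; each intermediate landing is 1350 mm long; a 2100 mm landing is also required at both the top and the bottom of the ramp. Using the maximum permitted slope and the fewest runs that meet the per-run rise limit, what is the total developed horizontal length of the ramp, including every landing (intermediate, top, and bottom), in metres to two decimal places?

49.77 m

2768 / 760 = 3.64, so 4 ramp runs are needed. That means 3 intermediate landings.
Ramp run (horizontal) at 1:15: 2768 × 15 = 41520 mm.
3 intermediate landings contribute 3 × 1350 = 4050 mm.
Top and bottom landings: 2 × 2100 = 4200 mm.
Total = 41520 + 4050 + 4200 = 49770 mm.
= 49.77 m.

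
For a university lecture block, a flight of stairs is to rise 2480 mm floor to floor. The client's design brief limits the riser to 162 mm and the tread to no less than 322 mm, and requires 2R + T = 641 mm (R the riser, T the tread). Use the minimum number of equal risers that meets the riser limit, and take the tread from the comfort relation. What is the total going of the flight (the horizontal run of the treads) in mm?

4965 mm

At most 162 each: 2480/162 = 15.31, giving 16 risers.
Each riser is 2480/16 = 155 mm (≤ 162 mm).
Tread T = 641 − 2 × 155 = 331 mm (≥ 322 mm).
16 risers give 15 treads; going = 15 × 331 = 4965 mm.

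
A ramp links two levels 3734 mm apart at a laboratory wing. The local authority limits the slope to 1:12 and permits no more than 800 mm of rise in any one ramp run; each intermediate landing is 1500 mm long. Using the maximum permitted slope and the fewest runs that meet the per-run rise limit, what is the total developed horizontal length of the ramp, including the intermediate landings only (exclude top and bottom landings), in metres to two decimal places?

3734 / 800 = 4.668 → round up to 5 ramp runs. That means 4 intermediate landings.
Ramp run (horizontal) at 1:12: 3734 × 12 = 44808 mm.
Intermediate landings: 4 × 1500 = 6000 mm.
Developed length = 44808 + 6000 = 50808 mm.
= 50.81 m.

50.81 m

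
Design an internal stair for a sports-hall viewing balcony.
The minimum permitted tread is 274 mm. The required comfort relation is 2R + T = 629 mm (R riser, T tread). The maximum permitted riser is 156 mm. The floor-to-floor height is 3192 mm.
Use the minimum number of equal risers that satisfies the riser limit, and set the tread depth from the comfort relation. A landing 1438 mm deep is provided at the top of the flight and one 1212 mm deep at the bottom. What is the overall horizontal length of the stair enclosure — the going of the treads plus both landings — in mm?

9150 mm

3192 / 156 = 20.46, so 21 risers are needed.
Each riser is 3192/21 = 152 mm (≤ 156 mm).
T = 629 − 2·152 = 325 mm, which satisfies the 274 mm minimum.
Going = (21 − 1) × 325 = 6500 mm.
Add landings: 6500 + 1438 + 1212 = 9150 mm.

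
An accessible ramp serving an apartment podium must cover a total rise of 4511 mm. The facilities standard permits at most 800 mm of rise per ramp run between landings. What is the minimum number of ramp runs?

4511 / 800 = 5.639 → round up to 6 ramp runs.

6 runs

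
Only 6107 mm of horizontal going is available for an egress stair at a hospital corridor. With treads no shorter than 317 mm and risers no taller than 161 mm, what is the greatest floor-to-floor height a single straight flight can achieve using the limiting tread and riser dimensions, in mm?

3220 mm

Treads that fit: ⌊6107 / 317⌋ = 19.
Risers = treads + 1 = 20.
Maximum height = 20 × 161 = 3220 mm.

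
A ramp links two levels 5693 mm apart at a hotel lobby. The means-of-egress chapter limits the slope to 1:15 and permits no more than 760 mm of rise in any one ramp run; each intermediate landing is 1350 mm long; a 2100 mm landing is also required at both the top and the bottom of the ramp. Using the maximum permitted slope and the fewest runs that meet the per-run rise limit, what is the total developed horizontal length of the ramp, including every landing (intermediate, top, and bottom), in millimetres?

At most 760 each: 5693/760 = 7.49, giving 8 ramp runs. That means 7 intermediate landings.
Horizontal run for 5693 mm of rise at 1:15 is 5693 × 15 = 85395 mm.
7 intermediate landings contribute 7 × 1350 = 9450 mm.
Top and bottom landings: 2 × 2100 = 4200 mm.
Total = 85395 + 9450 + 4200 = 99045 mm.

99045 mm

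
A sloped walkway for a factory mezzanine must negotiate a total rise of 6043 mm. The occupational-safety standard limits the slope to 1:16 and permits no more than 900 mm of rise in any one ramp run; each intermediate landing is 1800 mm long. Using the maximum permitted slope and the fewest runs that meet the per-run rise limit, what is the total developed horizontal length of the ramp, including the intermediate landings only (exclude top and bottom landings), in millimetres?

107488 mm

6043 / 900 = 6.71, so 7 ramp runs are needed. That means 6 intermediate landings.
Horizontal run for 6043 mm of rise at 1:16 is 6043 × 16 = 96688 mm.
Intermediate landings: 6 × 1800 = 10800 mm.
Developed length = 96688 + 10800 = 107488 mm.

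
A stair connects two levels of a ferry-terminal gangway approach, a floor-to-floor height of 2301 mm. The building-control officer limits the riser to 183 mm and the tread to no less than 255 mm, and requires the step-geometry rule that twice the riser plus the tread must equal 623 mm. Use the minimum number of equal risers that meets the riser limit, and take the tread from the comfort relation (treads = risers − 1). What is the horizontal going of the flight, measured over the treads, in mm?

3228 mm

⌈2301/183⌉ = 13 risers.
R = 2301 ÷ 13 = 177 mm.
T = 623 − 2·177 = 269 mm, which satisfies the 255 mm minimum.
13 risers give 12 treads; going = 12 × 269 = 3228 mm.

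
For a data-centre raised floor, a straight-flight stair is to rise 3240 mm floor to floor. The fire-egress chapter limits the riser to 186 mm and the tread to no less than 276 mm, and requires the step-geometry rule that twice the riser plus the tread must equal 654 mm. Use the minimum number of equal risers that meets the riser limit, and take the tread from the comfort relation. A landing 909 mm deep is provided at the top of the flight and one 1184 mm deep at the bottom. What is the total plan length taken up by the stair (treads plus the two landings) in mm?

3240 / 186 = 17.419 → round up to 18 risers.
Riser R = 3240 / 18 = 180 mm, within the 186 mm limit.
From 2R + T = 654: T = 654 − 360 = 294 mm.
18 risers give 17 treads; going = 17 × 294 = 4998 mm.
Add landings: 4998 + 909 + 1184 = 7091 mm.

7091 mm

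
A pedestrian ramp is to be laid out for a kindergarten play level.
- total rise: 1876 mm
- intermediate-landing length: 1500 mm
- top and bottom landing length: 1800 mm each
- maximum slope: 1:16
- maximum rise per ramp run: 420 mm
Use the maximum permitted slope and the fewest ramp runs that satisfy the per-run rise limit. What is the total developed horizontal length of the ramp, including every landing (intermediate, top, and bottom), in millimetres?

39616 mm

⌈1876/420⌉ = 5 ramp runs. That means 4 intermediate landings.
Horizontal run for 1876 mm of rise at 1:16 is 1876 × 16 = 30016 mm.
Intermediate landings: 4 × 1500 = 6000 mm.
Top and bottom landings: 2 × 1800 = 3600 mm.
Total = 30016 + 6000 + 3600 = 39616 mm.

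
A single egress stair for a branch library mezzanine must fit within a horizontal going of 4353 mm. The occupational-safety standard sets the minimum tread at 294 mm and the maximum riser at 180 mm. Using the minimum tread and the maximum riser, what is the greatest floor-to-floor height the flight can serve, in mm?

2700 mm

Treads that fit: ⌊4353 / 294⌋ = 14.
Risers = treads + 1 = 15.
Maximum height = 15 × 180 = 2700 mm.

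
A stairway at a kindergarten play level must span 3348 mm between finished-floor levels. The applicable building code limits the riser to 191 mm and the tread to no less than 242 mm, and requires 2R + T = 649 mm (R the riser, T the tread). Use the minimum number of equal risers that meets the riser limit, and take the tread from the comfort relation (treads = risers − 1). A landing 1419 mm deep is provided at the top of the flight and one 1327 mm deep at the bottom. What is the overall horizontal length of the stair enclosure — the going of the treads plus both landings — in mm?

3348 / 191 = 17.529 → round up to 18 risers.
R = 3348 ÷ 18 = 186 mm.
From 2R + T = 649: T = 649 − 372 = 277 mm.
Treads = 18 − 1 = 17; going = 17 × 277 = 4709 mm.
Enclosure = 4709 + 1419 + 1327 = 7455 mm.

7455 mm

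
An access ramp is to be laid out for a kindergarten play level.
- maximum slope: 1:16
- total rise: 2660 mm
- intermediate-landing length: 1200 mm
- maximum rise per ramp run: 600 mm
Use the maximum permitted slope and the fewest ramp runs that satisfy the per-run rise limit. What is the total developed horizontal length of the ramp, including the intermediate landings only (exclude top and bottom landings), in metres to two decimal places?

⌈2660/600⌉ = 5 ramp runs. That means 4 intermediate landings.
Ramp run (horizontal) at 1:16: 2660 × 16 = 42560 mm.
Intermediate landings: 4 × 1200 = 4800 mm.
Developed length = 42560 + 4800 = 47360 mm.
= 47.36 m.

47.36 m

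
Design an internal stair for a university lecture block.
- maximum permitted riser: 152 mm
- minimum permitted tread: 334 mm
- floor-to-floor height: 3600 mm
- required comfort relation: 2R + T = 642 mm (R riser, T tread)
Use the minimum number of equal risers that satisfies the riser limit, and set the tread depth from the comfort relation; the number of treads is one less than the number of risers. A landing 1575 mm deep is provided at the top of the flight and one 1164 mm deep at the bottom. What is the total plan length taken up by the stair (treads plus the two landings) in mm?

3600 / 152 = 23.68, so 24 risers are needed.
Riser R = 3600 / 24 = 150 mm, within the 152 mm limit.
T = 642 − 2·150 = 342 mm, which satisfies the 334 mm minimum.
Going = (24 − 1) × 342 = 7866 mm.
Add landings: 7866 + 1575 + 1164 = 10605 mm.

10605 mm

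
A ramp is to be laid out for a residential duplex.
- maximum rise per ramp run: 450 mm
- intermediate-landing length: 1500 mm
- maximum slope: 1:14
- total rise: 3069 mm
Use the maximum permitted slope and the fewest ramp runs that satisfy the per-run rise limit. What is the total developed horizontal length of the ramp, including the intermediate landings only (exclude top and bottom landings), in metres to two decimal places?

At most 450 each: 3069/450 = 6.82, giving 7 ramp runs. That means 6 intermediate landings.
Horizontal run for 3069 mm of rise at 1:14 is 3069 × 14 = 42966 mm.
6 intermediate landings contribute 6 × 1500 = 9000 mm.
Developed length = 42966 + 9000 = 51966 mm.
= 51.97 m.

51.97 m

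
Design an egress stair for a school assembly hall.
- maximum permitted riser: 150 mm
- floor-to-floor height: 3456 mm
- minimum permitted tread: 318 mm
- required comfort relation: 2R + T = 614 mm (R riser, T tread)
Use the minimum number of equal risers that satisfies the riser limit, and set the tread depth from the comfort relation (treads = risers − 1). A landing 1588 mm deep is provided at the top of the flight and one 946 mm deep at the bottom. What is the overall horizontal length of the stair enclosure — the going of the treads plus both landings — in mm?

⌈3456/150⌉ = 24 risers.
Riser R = 3456 / 24 = 144 mm, within the 150 mm limit.
Tread T = 614 − 2 × 144 = 326 mm (≥ 318 mm).
24 risers give 23 treads; going = 23 × 326 = 7498 mm.
Enclosure = 7498 + 1588 + 946 = 10032 mm.

10032 mm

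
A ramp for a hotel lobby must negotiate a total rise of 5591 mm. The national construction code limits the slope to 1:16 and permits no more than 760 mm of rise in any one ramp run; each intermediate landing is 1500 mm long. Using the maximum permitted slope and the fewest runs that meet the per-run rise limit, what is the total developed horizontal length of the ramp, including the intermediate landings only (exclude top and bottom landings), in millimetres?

99956 mm

5591 / 760 = 7.36, so 8 ramp runs are needed. That means 7 intermediate landings.
Ramp run (horizontal) at 1:16: 5591 × 16 = 89456 mm.
7 intermediate landings contribute 7 × 1500 = 10500 mm.
Developed length = 89456 + 10500 = 99956 mm.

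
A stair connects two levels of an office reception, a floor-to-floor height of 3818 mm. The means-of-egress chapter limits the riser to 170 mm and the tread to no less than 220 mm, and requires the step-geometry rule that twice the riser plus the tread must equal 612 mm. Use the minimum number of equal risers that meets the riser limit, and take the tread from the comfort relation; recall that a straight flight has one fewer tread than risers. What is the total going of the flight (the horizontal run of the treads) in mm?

6160 mm

3818 / 170 = 22.46, so 23 risers are needed.
R = 3818 ÷ 23 = 166 mm.
From 2R + T = 612: T = 612 − 332 = 280 mm.
23 risers give 22 treads; going = 22 × 280 = 6160 mm.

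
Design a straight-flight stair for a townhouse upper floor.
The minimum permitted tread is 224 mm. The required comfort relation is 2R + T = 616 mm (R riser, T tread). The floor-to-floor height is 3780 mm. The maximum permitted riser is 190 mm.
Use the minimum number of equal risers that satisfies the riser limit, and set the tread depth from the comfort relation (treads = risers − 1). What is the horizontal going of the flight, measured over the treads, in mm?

4522 mm

At most 190 each: 3780/190 = 19.89, giving 20 risers.
Riser R = 3780 / 20 = 189 mm, within the 190 mm limit.
T = 616 − 2·189 = 238 mm, which satisfies the 224 mm minimum.
20 risers give 19 treads; going = 19 × 238 = 4522 mm.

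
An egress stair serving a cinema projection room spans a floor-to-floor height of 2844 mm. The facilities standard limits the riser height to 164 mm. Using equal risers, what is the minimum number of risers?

18 risers

⌈2844/164⌉ = 18 risers.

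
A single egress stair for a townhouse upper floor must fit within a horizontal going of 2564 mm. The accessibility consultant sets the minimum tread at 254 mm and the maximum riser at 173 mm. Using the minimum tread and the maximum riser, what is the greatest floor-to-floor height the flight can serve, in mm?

1903 mm

Treads that fit: ⌊2564 / 254⌋ = 10.
Risers = treads + 1 = 11.
Maximum height = 11 × 173 = 1903 mm.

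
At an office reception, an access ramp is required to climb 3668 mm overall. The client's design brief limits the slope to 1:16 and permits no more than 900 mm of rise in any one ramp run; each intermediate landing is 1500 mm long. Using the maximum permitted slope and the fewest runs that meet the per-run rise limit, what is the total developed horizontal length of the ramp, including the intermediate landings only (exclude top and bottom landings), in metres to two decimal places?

64.69 m

⌈3668/900⌉ = 5 ramp runs. That means 4 intermediate landings.
Ramp run (horizontal) at 1:16: 3668 × 16 = 58688 mm.
Intermediate landings: 4 × 1500 = 6000 mm.
Total developed length = 58688 + 6000 = 64688 mm.
= 64.69 m.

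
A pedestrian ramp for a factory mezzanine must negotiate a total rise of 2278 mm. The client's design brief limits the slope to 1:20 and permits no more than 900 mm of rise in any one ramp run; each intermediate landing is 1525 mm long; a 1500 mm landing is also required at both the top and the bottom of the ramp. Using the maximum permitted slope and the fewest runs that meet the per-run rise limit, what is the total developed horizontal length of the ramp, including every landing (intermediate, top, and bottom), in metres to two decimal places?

51.61 m

2278 / 900 = 2.53, so 3 ramp runs are needed. That means 2 intermediate landings.
Ramp run (horizontal) at 1:20: 2278 × 20 = 45560 mm.
2 intermediate landings contribute 2 × 1525 = 3050 mm.
Top and bottom landings: 2 × 1500 = 3000 mm.
Total = 45560 + 3050 + 3000 = 51610 mm.
= 51.61 m.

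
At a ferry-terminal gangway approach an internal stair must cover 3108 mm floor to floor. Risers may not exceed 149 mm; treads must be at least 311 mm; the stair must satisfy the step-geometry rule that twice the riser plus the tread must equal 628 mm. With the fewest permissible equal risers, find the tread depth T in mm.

332 mm

3108 / 149 = 20.859 → round up to 21 risers.
Each riser is 3108/21 = 148 mm (≤ 149 mm).
T = 628 − 2·148 = 332 mm, which satisfies the 311 mm minimum.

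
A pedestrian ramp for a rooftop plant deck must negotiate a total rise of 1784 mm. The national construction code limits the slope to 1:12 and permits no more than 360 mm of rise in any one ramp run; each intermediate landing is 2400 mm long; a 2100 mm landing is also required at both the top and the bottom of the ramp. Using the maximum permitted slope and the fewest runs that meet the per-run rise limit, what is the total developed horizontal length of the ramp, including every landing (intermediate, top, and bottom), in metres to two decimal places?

At most 360 each: 1784/360 = 4.96, giving 5 ramp runs. That means 4 intermediate landings.
Horizontal run for 1784 mm of rise at 1:12 is 1784 × 12 = 21408 mm.
Intermediate landings: 4 × 2400 = 9600 mm.
Top and bottom landings: 2 × 2100 = 4200 mm.
Total = 21408 + 9600 + 4200 = 35208 mm.
= 35.21 m.

35.21 m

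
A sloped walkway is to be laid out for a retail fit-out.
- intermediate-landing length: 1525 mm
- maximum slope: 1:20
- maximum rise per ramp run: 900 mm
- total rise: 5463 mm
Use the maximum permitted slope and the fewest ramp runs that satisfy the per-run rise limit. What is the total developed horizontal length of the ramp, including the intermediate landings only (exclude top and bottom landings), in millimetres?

5463 / 900 = 6.070 → round up to 7 ramp runs. That means 6 intermediate landings.
Horizontal run for 5463 mm of rise at 1:20 is 5463 × 20 = 109260 mm.
6 intermediate landings contribute 6 × 1525 = 9150 mm.
Developed length = 109260 + 9150 = 118410 mm.

118410 mm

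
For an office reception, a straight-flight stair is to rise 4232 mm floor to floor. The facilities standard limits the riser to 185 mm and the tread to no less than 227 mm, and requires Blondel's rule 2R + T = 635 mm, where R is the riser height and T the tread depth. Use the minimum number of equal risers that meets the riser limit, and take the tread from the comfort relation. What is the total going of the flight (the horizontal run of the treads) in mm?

⌈4232/185⌉ = 23 risers.
Riser R = 4232 / 23 = 184 mm, within the 185 mm limit.
T = 635 − 2·184 = 267 mm, which satisfies the 227 mm minimum.
Treads = 23 − 1 = 22; going = 22 × 267 = 5874 mm.

5874 mm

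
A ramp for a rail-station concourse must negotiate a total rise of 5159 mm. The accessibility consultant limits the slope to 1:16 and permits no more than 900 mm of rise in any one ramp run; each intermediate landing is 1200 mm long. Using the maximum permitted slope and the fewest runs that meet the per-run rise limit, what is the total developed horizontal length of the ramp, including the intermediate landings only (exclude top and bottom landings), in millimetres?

5159 / 900 = 5.73, so 6 ramp runs are needed. That means 5 intermediate landings.
Horizontal run for 5159 mm of rise at 1:16 is 5159 × 16 = 82544 mm.
5 intermediate landings contribute 5 × 1200 = 6000 mm.
Total developed length = 82544 + 6000 = 88544 mm.

88544 mm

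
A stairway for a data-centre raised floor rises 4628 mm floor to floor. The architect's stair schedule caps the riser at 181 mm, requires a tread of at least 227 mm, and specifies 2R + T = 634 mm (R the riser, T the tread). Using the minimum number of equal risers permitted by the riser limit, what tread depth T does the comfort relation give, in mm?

278 mm

4628 / 181 = 25.57, so 26 risers are needed.
Riser R = 4628 / 26 = 178 mm, within the 181 mm limit.
Tread T = 634 − 2 × 178 = 278 mm (≥ 227 mm).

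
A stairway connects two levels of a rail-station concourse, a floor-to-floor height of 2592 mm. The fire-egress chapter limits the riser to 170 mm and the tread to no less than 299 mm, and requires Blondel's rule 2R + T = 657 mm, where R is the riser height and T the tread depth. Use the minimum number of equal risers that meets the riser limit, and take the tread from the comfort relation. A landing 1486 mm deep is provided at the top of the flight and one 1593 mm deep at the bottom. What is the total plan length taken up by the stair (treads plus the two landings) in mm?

8074 mm

2592 / 170 = 15.25, so 16 risers are needed.
Each riser is 2592/16 = 162 mm (≤ 170 mm).
From 2R + T = 657: T = 657 − 324 = 333 mm.
16 risers give 15 treads; going = 15 × 333 = 4995 mm.
Add landings: 4995 + 1486 + 1593 = 8074 mm.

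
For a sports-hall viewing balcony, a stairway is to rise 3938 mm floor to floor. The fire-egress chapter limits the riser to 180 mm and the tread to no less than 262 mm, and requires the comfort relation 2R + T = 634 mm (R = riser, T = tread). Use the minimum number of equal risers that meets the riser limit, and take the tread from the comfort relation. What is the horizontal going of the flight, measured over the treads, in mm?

3938 / 180 = 21.878 → round up to 22 risers.
Each riser is 3938/22 = 179 mm (≤ 180 mm).
Tread T = 634 − 2 × 179 = 276 mm (≥ 262 mm).
Treads = 22 − 1 = 21; going = 21 × 276 = 5796 mm.

5796 mm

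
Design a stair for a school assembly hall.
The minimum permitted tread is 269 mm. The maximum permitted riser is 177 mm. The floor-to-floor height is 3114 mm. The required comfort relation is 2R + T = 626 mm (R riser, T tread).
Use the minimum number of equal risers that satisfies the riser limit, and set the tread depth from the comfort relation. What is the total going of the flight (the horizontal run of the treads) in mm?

4760 mm

⌈3114/177⌉ = 18 risers.
Riser R = 3114 / 18 = 173 mm, within the 177 mm limit.
Tread T = 626 − 2 × 173 = 280 mm (≥ 269 mm).
Treads = 18 − 1 = 17; going = 17 × 280 = 4760 mm.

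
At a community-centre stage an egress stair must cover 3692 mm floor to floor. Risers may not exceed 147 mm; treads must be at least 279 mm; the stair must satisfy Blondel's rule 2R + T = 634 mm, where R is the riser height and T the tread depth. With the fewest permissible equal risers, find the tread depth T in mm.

350 mm

3692 / 147 = 25.116 → round up to 26 risers.
R = 3692 ÷ 26 = 142 mm.
T = 634 − 2·142 = 350 mm, which satisfies the 279 mm minimum.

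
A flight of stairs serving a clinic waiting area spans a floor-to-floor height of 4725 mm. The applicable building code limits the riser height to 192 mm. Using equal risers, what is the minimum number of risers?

4725 / 192 = 24.61, so 25 risers are needed.

25 risers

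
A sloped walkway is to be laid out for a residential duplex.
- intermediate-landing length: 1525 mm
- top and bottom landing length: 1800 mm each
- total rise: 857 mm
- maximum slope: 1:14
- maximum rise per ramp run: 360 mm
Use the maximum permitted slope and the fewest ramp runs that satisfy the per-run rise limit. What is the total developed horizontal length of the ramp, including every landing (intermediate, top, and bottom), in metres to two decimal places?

18.65 m

857 / 360 = 2.38, so 3 ramp runs are needed. That means 2 intermediate landings.
Horizontal run for 857 mm of rise at 1:14 is 857 × 14 = 11998 mm.
2 intermediate landings contribute 2 × 1525 = 3050 mm.
Top and bottom landings: 2 × 1800 = 3600 mm.
Total = 11998 + 3050 + 3600 = 18648 mm.
= 18.65 m.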